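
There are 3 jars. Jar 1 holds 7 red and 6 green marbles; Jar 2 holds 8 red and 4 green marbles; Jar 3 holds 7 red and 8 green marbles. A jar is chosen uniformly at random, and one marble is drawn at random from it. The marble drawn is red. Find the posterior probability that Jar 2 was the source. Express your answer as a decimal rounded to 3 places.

Tabulate prior·likelihood by source: [1] prior 0.333333, lik 0.5385, product 0.1795; [2] prior 0.333333, lik 0.6667, product 0.2222; [3] prior 0.333333, lik 0.4667, product 0.1556.
Normalizing constant = 0.55726; the posterior for Jar 2 is its product over the sum, 0.2222/0.55726 = 0.399.

Posterior probability ≈ 0.399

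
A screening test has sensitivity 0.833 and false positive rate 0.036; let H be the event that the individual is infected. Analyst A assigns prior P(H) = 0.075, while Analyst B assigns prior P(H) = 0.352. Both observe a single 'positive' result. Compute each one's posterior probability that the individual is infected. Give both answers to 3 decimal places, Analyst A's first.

Analyst A: 0.652; Analyst B: 0.926

The likelihood ratio for a 'positive' result is 0.833/0.036 = 23.139.
Analyst A: prior odds 0.075/0.925 = 0.081081; posterior odds 1.8761; posterior probability 0.652.
Analyst B: prior odds 0.352/0.648 = 0.54321; posterior odds 12.569; posterior probability 0.926.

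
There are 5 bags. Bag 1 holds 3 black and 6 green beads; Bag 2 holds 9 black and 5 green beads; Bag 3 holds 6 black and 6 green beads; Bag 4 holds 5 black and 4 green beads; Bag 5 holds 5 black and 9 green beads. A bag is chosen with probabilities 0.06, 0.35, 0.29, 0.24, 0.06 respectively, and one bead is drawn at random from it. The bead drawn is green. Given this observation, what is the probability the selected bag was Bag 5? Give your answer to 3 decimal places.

P(green|Bag 1) = 0.6667; P(green|Bag 2) = 0.3571; P(green|Bag 3) = 0.5; P(green|Bag 4) = 0.4444; P(green|Bag 5) = 0.6429.
Prior × likelihood for each source: 0.06·0.6667=0.04000, 0.35·0.3571=0.1250, 0.29·0.5=0.1450, 0.24·0.4444=0.1067, 0.06·0.6429=0.03857. Summing gives P(green) = 0.45524.
P(Bag 5 | green) = 0.03857 / 0.45524 = 0.085.

Posterior probability ≈ 0.085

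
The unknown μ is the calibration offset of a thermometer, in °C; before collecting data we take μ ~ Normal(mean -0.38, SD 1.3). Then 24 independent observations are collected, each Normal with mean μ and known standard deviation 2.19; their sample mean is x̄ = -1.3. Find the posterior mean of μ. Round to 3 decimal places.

With known σ, the Normal prior is conjugate. Weight on the data is w = (n/σ²)/(n/σ² + 1/τ₀²) = 5.00407/(5.00407+0.591716) = 0.89426.
Posterior mean = w·x̄ + (1−w)·μ₀ = 0.89426·-1.3 + 0.10574·-0.38 = -1.203.

Posterior mean ≈ -1.203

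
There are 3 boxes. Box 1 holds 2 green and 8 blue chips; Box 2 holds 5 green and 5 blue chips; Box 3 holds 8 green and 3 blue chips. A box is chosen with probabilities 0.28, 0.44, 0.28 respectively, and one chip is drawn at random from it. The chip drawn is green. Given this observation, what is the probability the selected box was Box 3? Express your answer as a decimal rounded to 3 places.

P(green|Box 1) = 0.2; P(green|Box 2) = 0.5; P(green|Box 3) = 0.7273.
Prior × likelihood for each source: 0.28·0.2=0.05600, 0.44·0.5=0.2200, 0.28·0.7273=0.2036. Summing gives P(green) = 0.47964.
P(Box 3 | green) = 0.2036 / 0.47964 = 0.425.

Posterior probability ≈ 0.425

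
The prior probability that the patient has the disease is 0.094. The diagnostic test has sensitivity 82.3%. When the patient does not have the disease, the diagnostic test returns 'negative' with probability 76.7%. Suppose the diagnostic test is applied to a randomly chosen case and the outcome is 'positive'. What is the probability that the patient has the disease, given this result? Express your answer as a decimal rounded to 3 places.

P(H | E) ≈ 0.268

Write H for 'the patient has the disease'. Prior odds H:¬H = 0.094/0.906 = 0.10375. For the 'positive' outcome, the likelihood ratio is 0.823/0.233 = 3.5322.
Posterior odds = 0.10375 × 3.5322 = 0.36647, so P(H|E) = 0.36647/(1+0.36647) = 0.268.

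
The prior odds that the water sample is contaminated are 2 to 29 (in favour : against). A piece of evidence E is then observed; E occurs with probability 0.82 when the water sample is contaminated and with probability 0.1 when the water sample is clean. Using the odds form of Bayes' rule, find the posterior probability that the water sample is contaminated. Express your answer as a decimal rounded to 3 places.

Posterior probability ≈ 0.361

Prior odds = 2/29 = 0.068966.
Likelihood ratio for E = 0.82/0.1 = 8.2000.
Posterior odds = prior odds × LR = 0.56552.
Posterior probability = odds/(1+odds) = 0.56552/1.5655 = 0.361.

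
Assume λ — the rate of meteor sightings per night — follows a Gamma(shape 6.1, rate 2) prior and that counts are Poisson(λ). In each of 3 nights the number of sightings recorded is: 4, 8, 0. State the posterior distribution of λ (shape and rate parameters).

Total count ∑xᵢ = 12 over n = 3 nights.
Gamma is conjugate to the Poisson likelihood: posterior is Gamma(shape = 6.1+12 = 18.1, rate = 2+3 = 5).

Posterior: Gamma(shape=18.1, rate=5)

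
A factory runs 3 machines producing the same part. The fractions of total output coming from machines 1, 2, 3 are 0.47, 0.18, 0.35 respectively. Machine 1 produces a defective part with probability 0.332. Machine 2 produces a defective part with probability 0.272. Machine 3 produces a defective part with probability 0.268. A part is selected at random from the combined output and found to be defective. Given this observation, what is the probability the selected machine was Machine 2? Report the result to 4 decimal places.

Posterior probability ≈ 0.1639

P(defective|M1) = 0.332; P(defective|M2) = 0.272; P(defective|M3) = 0.268.
Prior × likelihood for each source: 0.47·0.332=0.1560, 0.18·0.272=0.04896, 0.35·0.268=0.09380. Summing gives P(defective) = 0.29880.
P(Machine 2 | defective) = 0.04896 / 0.29880 = 0.1639.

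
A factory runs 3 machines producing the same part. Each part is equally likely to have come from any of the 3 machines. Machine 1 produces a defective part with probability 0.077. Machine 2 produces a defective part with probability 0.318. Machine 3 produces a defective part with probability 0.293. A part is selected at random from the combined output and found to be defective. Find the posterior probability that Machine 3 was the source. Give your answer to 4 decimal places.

P(defective|M1) = 0.077; P(defective|M2) = 0.318; P(defective|M3) = 0.293.
Prior × likelihood for each source: 0.333333·0.077=0.02567, 0.333333·0.318=0.1060, 0.333333·0.293=0.09767. Summing gives P(defective) = 0.22933.
P(Machine 3 | defective) = 0.09767 / 0.22933 = 0.4259.

Posterior probability ≈ 0.4259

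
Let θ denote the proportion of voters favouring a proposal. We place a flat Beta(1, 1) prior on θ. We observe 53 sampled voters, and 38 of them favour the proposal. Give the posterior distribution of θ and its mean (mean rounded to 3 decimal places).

Posterior: Beta(39, 16); mean ≈ 0.709

Observing 38 successes and 15 failures updates Beta(1, 1) by adding the success and failure counts to the two shape parameters: α = 1+38 = 39, β = 1+15 = 16.
E[θ | data] = 39/(39+16) = 0.709.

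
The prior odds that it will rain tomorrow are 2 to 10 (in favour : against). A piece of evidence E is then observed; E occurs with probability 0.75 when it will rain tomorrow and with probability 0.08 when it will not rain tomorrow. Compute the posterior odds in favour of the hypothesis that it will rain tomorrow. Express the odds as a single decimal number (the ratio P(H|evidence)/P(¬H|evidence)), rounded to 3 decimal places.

Posterior odds ≈ 1.875

Prior odds = 2/10 = 0.20000. In log-odds, ln(0.20000) = -1.6094.
Add log likelihood ratio: ln(9.3750) = 2.2380.
Posterior log-odds = 0.62861, so posterior odds = exp(0.62861) = 1.8750.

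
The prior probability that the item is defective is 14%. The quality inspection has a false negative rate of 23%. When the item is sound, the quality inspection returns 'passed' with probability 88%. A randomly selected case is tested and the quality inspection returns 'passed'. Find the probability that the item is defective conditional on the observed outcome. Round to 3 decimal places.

P(H | E) ≈ 0.041

Let H be the event that the item is defective. P(H) = 0.14, so P(¬H) = 0.86. With E the 'passed' result, P(E|H) = 0.23 and P(E|¬H) = 0.88.
P(E) = 0.23·0.14 + 0.88·0.86 = 0.032200 + 0.75680 = 0.78900.
By Bayes' theorem, P(H|E) = 0.032200 / 0.78900 = 0.041.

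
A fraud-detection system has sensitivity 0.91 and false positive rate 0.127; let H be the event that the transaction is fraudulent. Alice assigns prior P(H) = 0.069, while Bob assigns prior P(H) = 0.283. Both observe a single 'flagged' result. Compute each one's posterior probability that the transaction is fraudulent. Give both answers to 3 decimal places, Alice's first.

Alice: 0.347; Bob: 0.739

P('+'|H) = 0.91, P('+'|¬H) = 0.127.
Alice: numerator 0.91·0.069 = 0.062790; evidence = 0.062790+0.127·0.931 = 0.18103; posterior = 0.347.
Bob: numerator 0.91·0.283 = 0.25753; evidence = 0.25753+0.127·0.717 = 0.34859; posterior = 0.739.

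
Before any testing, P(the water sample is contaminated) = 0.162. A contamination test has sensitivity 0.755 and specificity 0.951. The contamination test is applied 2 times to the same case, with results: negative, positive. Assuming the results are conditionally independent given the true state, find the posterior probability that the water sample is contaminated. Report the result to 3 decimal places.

Let H be the event that the water sample is contaminated; start with P(H) = 0.162. P('positive'|H) = 0.755, P('positive'|¬H) = 0.049.
Update on result 1 ('negative'): P(H) ← 0.245·0.1620 / (0.245·0.1620 + 0.951·0.8380) = 0.039690/0.83663 = 0.0474.
Update on result 2 ('positive'): P(H) ← 0.755·0.0474 / (0.755·0.0474 + 0.049·0.9526) = 0.035818/0.082493 = 0.4342.

Posterior P(H) ≈ 0.434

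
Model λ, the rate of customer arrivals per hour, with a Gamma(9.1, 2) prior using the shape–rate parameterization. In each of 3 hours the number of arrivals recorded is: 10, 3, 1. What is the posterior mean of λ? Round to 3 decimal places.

The Poisson likelihood adds the total count to the shape and the number of exposure periods to the rate. Here ∑xᵢ = 14 and n = 3, so shape 9.1→23.1 and rate 2→5.
Posterior mean = shape/rate = 23.1/5 = 4.620.

Posterior mean ≈ 4.620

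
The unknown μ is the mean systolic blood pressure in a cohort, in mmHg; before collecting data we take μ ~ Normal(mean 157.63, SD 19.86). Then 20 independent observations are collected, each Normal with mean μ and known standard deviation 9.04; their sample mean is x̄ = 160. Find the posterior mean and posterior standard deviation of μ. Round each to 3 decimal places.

Prior precision 1/τ₀² = 1/19.86² = 0.00253537; data precision n/σ² = 20/9.04² = 0.244733.
Posterior precision = 0.00253537 + 0.244733 = 0.247269, giving posterior SD = 1/√0.247269 = 2.011.
Posterior mean = (0.00253537·157.63 + 0.244733·160) / 0.247269 = 159.976.

Posterior mean ≈ 159.976; posterior SD ≈ 2.011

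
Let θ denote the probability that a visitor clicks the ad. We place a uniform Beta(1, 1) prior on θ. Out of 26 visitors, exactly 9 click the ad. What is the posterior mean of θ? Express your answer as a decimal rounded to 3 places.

Posterior mean ≈ 0.357

The binomial likelihood is conjugate to the Beta prior: with 9 successes and 17 failures, the posterior is Beta(1+9, 1+17) = Beta(10, 18).
Posterior mean = α/(α+β) = 10/28 = 0.357.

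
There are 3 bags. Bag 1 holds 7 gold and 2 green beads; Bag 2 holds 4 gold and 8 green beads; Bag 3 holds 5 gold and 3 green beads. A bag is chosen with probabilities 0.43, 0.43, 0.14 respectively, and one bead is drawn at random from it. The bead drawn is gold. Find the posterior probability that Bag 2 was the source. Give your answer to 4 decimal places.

Posterior probability ≈ 0.2536

Tabulate prior·likelihood by source: [1] prior 0.43, lik 0.7778, product 0.3344; [2] prior 0.43, lik 0.3333, product 0.1433; [3] prior 0.14, lik 0.625, product 0.08750.
Normalizing constant = 0.56528; the posterior for Bag 2 is its product over the sum, 0.1433/0.56528 = 0.2536.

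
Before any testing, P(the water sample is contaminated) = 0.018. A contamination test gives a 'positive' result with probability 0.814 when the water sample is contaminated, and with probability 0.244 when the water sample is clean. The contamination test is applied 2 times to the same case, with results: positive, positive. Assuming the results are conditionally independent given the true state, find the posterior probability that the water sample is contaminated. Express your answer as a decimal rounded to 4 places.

Let H be the event that the water sample is contaminated; start with P(H) = 0.018. P('positive'|H) = 0.814, P('positive'|¬H) = 0.244.
Update on result 1 ('positive'): P(H) ← 0.814·0.0180 / (0.814·0.0180 + 0.244·0.9820) = 0.014652/0.25426 = 0.0576.
Update on result 2 ('positive'): P(H) ← 0.814·0.0576 / (0.814·0.0576 + 0.244·0.9424) = 0.046908/0.27685 = 0.1694.

Posterior P(H) ≈ 0.1694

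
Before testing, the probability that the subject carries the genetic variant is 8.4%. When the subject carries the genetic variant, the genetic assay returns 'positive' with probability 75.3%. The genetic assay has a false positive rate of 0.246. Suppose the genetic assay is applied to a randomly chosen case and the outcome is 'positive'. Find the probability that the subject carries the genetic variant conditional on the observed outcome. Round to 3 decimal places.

Write H for 'the subject carries the genetic variant'. Prior odds H:¬H = 0.084/0.916 = 0.091703. For the 'positive' outcome, the likelihood ratio is 0.753/0.246 = 3.0610.
Posterior odds = 0.091703 × 3.0610 = 0.28070, so P(H|E) = 0.28070/(1+0.28070) = 0.219.

P(H | E) ≈ 0.219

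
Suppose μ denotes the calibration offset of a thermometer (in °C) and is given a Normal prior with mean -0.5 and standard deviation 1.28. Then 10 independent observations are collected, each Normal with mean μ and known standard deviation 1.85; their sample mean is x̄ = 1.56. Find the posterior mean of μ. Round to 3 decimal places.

Posterior mean ≈ 1.204

Prior precision 1/τ₀² = 1/1.28² = 0.610352; data precision n/σ² = 10/1.85² = 2.92184.
Posterior precision = 0.610352 + 2.92184 = 3.53219.
Posterior mean = (0.610352·-0.5 + 2.92184·1.56) / 3.53219 = 1.204.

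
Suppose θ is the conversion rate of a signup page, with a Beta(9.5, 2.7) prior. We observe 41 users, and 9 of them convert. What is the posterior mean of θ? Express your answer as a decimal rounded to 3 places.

The binomial likelihood is conjugate to the Beta prior: with 9 successes and 32 failures, the posterior is Beta(9.5+9, 2.7+32) = Beta(18.5, 34.7).
Posterior mean = α/(α+β) = 18.5/53.2 = 0.348.

Posterior mean ≈ 0.348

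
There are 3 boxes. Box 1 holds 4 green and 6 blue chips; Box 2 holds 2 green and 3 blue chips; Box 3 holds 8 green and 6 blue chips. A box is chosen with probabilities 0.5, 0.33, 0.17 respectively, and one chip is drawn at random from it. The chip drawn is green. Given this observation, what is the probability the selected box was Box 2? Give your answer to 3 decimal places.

P(green|Box 1) = 0.4; P(green|Box 2) = 0.4; P(green|Box 3) = 0.5714.
Prior × likelihood for each source: 0.5·0.4=0.2000, 0.33·0.4=0.1320, 0.17·0.5714=0.09714. Summing gives P(green) = 0.42914.
P(Box 2 | green) = 0.1320 / 0.42914 = 0.308.

Posterior probability ≈ 0.308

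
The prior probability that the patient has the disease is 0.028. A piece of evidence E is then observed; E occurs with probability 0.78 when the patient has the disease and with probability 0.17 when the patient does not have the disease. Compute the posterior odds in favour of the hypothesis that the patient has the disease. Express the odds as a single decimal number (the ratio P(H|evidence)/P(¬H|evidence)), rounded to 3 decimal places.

Prior odds = 0.028/(1−0.028) = 0.028807.
Likelihood ratio for E = 0.78/0.17 = 4.5882.
Posterior odds = prior odds × LR = 0.13217.

Posterior odds ≈ 0.132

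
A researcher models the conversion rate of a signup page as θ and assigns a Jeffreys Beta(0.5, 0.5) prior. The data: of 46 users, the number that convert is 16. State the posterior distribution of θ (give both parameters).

The binomial likelihood is conjugate to the Beta prior: with 16 successes and 30 failures, the posterior is Beta(0.5+16, 0.5+30) = Beta(16.5, 30.5).

Posterior: Beta(16.5, 30.5)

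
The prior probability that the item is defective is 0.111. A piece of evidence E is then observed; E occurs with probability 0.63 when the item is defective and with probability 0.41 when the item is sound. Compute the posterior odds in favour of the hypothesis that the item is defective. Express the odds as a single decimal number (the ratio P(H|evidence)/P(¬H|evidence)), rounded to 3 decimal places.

Prior odds = 0.111/(1−0.111) = 0.12486.
Likelihood ratio for E = 0.63/0.41 = 1.5366.
Posterior odds = prior odds × LR = 0.19186.

Posterior odds ≈ 0.192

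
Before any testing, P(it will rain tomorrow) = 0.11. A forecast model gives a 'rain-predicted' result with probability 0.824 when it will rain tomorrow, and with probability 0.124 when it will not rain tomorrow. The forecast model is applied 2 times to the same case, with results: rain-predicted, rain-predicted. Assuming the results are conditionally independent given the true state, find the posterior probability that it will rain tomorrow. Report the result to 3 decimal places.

Posterior P(H) ≈ 0.845

With H the event that it will rain tomorrow, the joint likelihood of the observed sequence is P(data|H) = 0.824·0.824 = 0.67898 and P(data|¬H) = 0.124·0.124 = 0.015376.
Bayes: P(H|data) = 0.11·0.67898 / (0.11·0.67898 + 0.89·0.015376) = 0.074687/0.088372 = 0.8451.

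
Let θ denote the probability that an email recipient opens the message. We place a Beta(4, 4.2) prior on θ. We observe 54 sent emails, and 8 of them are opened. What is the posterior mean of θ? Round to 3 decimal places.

The binomial likelihood is conjugate to the Beta prior: with 8 successes and 46 failures, the posterior is Beta(4+8, 4.2+46) = Beta(12, 50.2).
E[θ | data] = 12/(12+50.2) = 0.193.

Posterior mean ≈ 0.193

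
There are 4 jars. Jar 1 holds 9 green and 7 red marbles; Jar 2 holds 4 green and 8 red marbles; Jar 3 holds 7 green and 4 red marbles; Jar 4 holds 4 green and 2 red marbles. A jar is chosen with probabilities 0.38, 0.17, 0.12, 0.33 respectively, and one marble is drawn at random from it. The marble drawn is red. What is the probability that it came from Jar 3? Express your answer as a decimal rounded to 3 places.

Posterior probability ≈ 0.101

P(red|Jar 1) = 0.4375; P(red|Jar 2) = 0.6667; P(red|Jar 3) = 0.3636; P(red|Jar 4) = 0.3333.
Prior × likelihood for each source: 0.38·0.4375=0.1663, 0.17·0.6667=0.1133, 0.12·0.3636=0.04364, 0.33·0.3333=0.1100. Summing gives P(red) = 0.43322.
P(Jar 3 | red) = 0.04364 / 0.43322 = 0.101.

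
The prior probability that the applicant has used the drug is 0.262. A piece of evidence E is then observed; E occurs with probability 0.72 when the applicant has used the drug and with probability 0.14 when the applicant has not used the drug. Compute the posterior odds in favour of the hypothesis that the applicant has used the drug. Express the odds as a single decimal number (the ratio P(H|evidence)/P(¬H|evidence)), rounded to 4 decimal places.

Prior odds = 0.262/(1−0.262) = 0.35501.
Likelihood ratio for E = 0.72/0.14 = 5.1429.
Posterior odds = prior odds × LR = 1.8258.

Posterior odds ≈ 1.8258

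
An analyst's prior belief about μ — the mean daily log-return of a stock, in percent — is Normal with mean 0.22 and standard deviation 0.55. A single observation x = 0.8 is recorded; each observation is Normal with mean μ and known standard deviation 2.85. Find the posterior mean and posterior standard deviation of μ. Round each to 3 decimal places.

Prior precision 1/τ₀² = 1/0.55² = 3.30579; data precision n/σ² = 1/2.85² = 0.123115.
Posterior precision = 3.30579 + 0.123115 = 3.42890, giving posterior SD = 1/√3.42890 = 0.540.
Posterior mean = (3.30579·0.22 + 0.123115·0.8) / 3.42890 = 0.241.

Posterior mean ≈ 0.241; posterior SD ≈ 0.540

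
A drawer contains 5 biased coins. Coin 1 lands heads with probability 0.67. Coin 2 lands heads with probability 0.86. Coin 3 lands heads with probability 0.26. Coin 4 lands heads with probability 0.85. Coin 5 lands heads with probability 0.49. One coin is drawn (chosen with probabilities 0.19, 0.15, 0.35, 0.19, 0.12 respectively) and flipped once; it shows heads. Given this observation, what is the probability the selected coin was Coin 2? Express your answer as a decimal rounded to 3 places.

Posterior probability ≈ 0.227

P(heads|C1) = 0.67; P(heads|C2) = 0.86; P(heads|C3) = 0.26; P(heads|C4) = 0.85; P(heads|C5) = 0.49.
Prior × likelihood for each source: 0.19·0.67=0.1273, 0.15·0.86=0.1290, 0.35·0.26=0.09100, 0.19·0.85=0.1615, 0.12·0.49=0.05880. Summing gives P(heads) = 0.56760.
P(Coin 2 | heads) = 0.1290 / 0.56760 = 0.227.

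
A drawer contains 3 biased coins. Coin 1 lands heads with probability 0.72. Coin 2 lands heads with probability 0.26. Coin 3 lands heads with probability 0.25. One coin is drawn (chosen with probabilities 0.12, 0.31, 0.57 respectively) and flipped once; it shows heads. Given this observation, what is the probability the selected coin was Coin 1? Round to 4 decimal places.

Posterior probability ≈ 0.2792

Tabulate prior·likelihood by source: [1] prior 0.12, lik 0.72, product 0.08640; [2] prior 0.31, lik 0.26, product 0.08060; [3] prior 0.57, lik 0.25, product 0.1425.
Normalizing constant = 0.30950; the posterior for Coin 1 is its product over the sum, 0.08640/0.30950 = 0.2792.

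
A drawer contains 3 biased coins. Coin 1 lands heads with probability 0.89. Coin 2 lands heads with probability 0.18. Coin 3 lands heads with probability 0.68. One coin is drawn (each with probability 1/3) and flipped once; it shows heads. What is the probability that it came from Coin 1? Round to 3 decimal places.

Tabulate prior·likelihood by source: [1] prior 0.333333, lik 0.89, product 0.2967; [2] prior 0.333333, lik 0.18, product 0.06000; [3] prior 0.333333, lik 0.68, product 0.2267.
Normalizing constant = 0.58333; the posterior for Coin 1 is its product over the sum, 0.2967/0.58333 = 0.509.

Posterior probability ≈ 0.509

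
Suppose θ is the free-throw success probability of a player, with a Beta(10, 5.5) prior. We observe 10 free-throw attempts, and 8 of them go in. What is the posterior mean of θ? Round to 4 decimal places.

Observing 8 successes and 2 failures updates Beta(10, 5.5) by adding the success and failure counts to the two shape parameters: α = 10+8 = 18, β = 5.5+2 = 7.5.
Posterior mean = α/(α+β) = 18/25.5 = 0.7059.

Posterior mean ≈ 0.7059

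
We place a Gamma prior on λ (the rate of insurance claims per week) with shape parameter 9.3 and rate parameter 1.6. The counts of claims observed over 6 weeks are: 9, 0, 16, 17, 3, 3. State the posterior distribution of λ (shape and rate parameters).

Posterior: Gamma(shape=57.3, rate=7.6)

Total count ∑xᵢ = 48 over n = 6 weeks.
Gamma is conjugate to the Poisson likelihood: posterior is Gamma(shape = 9.3+48 = 57.3, rate = 1.6+6 = 7.6).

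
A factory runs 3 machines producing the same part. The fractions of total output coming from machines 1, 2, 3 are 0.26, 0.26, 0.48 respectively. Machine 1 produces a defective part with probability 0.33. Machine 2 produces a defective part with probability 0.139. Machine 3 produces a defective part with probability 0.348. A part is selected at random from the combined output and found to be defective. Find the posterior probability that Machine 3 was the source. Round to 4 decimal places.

Posterior probability ≈ 0.5780

Tabulate prior·likelihood by source: [1] prior 0.26, lik 0.33, product 0.08580; [2] prior 0.26, lik 0.139, product 0.03614; [3] prior 0.48, lik 0.348, product 0.1670.
Normalizing constant = 0.28898; the posterior for Machine 3 is its product over the sum, 0.1670/0.28898 = 0.5780.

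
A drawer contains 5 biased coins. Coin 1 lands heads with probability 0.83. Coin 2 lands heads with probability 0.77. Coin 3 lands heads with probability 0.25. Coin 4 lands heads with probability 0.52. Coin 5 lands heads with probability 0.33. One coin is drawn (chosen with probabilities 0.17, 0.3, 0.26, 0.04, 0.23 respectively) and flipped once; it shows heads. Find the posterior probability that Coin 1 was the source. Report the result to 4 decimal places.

Posterior probability ≈ 0.2643

P(heads|C1) = 0.83; P(heads|C2) = 0.77; P(heads|C3) = 0.25; P(heads|C4) = 0.52; P(heads|C5) = 0.33.
Prior × likelihood for each source: 0.17·0.83=0.1411, 0.3·0.77=0.2310, 0.26·0.25=0.06500, 0.04·0.52=0.02080, 0.23·0.33=0.07590. Summing gives P(heads) = 0.53380.
P(Coin 1 | heads) = 0.1411 / 0.53380 = 0.2643.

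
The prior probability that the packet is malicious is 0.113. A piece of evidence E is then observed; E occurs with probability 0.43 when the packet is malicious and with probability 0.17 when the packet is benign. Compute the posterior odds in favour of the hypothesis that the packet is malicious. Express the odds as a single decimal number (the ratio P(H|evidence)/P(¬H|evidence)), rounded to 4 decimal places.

Posterior odds ≈ 0.3222

Prior odds = 0.113/(1−0.113) = 0.12740. In log-odds, ln(0.12740) = -2.0605.
Add log likelihood ratio: ln(2.5294) = 0.92799.
Posterior log-odds = -1.1325, so posterior odds = exp(-1.1325) = 0.32224.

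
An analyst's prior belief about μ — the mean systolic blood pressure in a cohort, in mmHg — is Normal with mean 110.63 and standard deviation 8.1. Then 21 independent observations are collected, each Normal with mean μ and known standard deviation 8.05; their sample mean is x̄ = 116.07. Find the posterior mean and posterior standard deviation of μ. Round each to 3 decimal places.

Posterior mean ≈ 115.826; posterior SD ≈ 1.717

Prior precision 1/τ₀² = 1/8.1² = 0.0152416; data precision n/σ² = 21/8.05² = 0.324062.
Posterior precision = 0.0152416 + 0.324062 = 0.339303, giving posterior SD = 1/√0.339303 = 1.717.
Posterior mean = (0.0152416·110.63 + 0.324062·116.07) / 0.339303 = 115.826.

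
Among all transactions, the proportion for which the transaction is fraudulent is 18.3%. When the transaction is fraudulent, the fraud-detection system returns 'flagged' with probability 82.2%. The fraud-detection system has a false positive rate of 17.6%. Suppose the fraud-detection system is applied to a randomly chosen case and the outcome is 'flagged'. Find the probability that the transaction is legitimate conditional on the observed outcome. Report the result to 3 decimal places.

P(¬H | E) ≈ 0.489

Let H be the event that the transaction is fraudulent. P(H) = 0.183, so P(¬H) = 0.817. With E the 'flagged' result, P(E|H) = 0.822 and P(E|¬H) = 0.176.
P(E) = 0.822·0.183 + 0.176·0.817 = 0.15043 + 0.14379 = 0.29422.
By Bayes' theorem, P(H|E) = 0.15043 / 0.29422 = 0.511. Hence P(¬H|E) = 1 − 0.511 = 0.489.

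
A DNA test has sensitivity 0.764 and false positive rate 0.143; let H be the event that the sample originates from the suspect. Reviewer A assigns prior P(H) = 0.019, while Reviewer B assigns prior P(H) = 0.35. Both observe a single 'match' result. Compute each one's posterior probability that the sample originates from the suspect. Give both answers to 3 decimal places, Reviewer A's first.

P('+'|H) = 0.764, P('+'|¬H) = 0.143.
Reviewer A: numerator 0.764·0.019 = 0.014516; evidence = 0.014516+0.143·0.981 = 0.15480; posterior = 0.094.
Reviewer B: numerator 0.764·0.35 = 0.26740; evidence = 0.26740+0.143·0.65 = 0.36035; posterior = 0.742.

Reviewer A: 0.094; Reviewer B: 0.742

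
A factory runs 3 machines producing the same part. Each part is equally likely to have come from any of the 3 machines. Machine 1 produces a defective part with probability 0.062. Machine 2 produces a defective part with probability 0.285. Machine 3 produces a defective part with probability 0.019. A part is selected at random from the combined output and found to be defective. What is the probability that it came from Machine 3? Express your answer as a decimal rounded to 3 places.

Tabulate prior·likelihood by source: [1] prior 0.333333, lik 0.062, product 0.02067; [2] prior 0.333333, lik 0.285, product 0.09500; [3] prior 0.333333, lik 0.019, product 0.006333.
Normalizing constant = 0.12200; the posterior for Machine 3 is its product over the sum, 0.006333/0.12200 = 0.052.

Posterior probability ≈ 0.052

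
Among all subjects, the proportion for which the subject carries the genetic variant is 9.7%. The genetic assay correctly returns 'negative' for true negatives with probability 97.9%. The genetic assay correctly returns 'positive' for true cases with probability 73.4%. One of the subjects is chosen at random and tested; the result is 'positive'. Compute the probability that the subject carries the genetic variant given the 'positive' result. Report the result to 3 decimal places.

Write H for 'the subject carries the genetic variant'. Prior odds H:¬H = 0.097/0.903 = 0.10742. For the 'positive' outcome, the likelihood ratio is 0.734/0.021 = 34.952.
Posterior odds = 0.10742 × 34.952 = 3.7546, so P(H|E) = 3.7546/(1+3.7546) = 0.790.

P(H | E) ≈ 0.790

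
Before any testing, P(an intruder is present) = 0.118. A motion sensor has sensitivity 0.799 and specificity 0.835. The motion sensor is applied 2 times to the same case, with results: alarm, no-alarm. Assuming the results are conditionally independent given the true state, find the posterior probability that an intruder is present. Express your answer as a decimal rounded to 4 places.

Posterior P(H) ≈ 0.1349

With H the event that an intruder is present, the joint likelihood of the observed sequence is P(data|H) = 0.799·0.201 = 0.16060 and P(data|¬H) = 0.165·0.835 = 0.13778.
Bayes: P(H|data) = 0.118·0.16060 / (0.118·0.16060 + 0.882·0.13778) = 0.018951/0.14047 = 0.1349.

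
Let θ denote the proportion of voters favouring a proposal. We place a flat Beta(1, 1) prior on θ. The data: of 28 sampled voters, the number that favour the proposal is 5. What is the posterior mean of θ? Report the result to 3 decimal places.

Observing 5 successes and 23 failures updates Beta(1, 1) by adding the success and failure counts to the two shape parameters: α = 1+5 = 6, β = 1+23 = 24.
E[θ | data] = 6/(6+24) = 0.200.

Posterior mean ≈ 0.200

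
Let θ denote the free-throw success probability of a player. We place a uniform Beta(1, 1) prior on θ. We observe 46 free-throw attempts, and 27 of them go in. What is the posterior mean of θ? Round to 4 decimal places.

Posterior mean ≈ 0.5833

Observing 27 successes and 19 failures updates Beta(1, 1) by adding the success and failure counts to the two shape parameters: α = 1+27 = 28, β = 1+19 = 20.
Posterior mean = α/(α+β) = 28/48 = 0.5833.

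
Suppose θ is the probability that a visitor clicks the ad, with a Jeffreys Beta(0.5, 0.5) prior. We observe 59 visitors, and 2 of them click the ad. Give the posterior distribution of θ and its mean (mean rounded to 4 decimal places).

Observing 2 successes and 57 failures updates Beta(0.5, 0.5) by adding the success and failure counts to the two shape parameters: α = 0.5+2 = 2.5, β = 0.5+57 = 57.5.
E[θ | data] = 2.5/(2.5+57.5) = 0.0417.

Posterior: Beta(2.5, 57.5); mean ≈ 0.0417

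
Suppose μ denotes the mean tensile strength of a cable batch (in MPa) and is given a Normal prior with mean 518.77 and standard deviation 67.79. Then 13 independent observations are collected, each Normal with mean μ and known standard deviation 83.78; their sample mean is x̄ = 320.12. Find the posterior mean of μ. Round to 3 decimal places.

Posterior mean ≈ 341.006

With known σ, the Normal prior is conjugate. Weight on the data is w = (n/σ²)/(n/σ² + 1/τ₀²) = 0.00185209/(0.00185209+0.00021760) = 0.89486.
Posterior mean = w·x̄ + (1−w)·μ₀ = 0.89486·320.12 + 0.10514·518.77 = 341.006.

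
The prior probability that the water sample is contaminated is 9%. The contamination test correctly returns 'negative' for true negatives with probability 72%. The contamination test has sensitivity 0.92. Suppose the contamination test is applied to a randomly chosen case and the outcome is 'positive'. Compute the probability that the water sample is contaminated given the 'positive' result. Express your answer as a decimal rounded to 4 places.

P(H | E) ≈ 0.2453

Let H be the event that the water sample is contaminated. P(H) = 0.09, so P(¬H) = 0.91. With E the 'positive' result, P(E|H) = 0.92 and P(E|¬H) = 0.28.
P(E) = 0.92·0.09 + 0.28·0.91 = 0.082800 + 0.25480 = 0.33760.
By Bayes' theorem, P(H|E) = 0.082800 / 0.33760 = 0.2453.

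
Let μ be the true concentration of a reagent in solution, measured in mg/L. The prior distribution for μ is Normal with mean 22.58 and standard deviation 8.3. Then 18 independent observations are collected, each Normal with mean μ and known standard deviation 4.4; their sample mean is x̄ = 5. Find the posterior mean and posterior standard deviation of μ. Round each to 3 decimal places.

Prior precision 1/τ₀² = 1/8.3² = 0.0145159; data precision n/σ² = 18/4.4² = 0.929752.
Posterior precision = 0.0145159 + 0.929752 = 0.944268, giving posterior SD = 1/√0.944268 = 1.029.
Posterior mean = (0.0145159·22.58 + 0.929752·5) / 0.944268 = 5.270.

Posterior mean ≈ 5.270; posterior SD ≈ 1.029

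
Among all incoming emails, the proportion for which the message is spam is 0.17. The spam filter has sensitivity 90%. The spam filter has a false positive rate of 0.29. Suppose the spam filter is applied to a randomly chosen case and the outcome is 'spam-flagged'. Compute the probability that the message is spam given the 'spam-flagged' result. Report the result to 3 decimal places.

Let H be the event that the message is spam. P(H) = 0.17, so P(¬H) = 0.83. With E the 'spam-flagged' result, P(E|H) = 0.9 and P(E|¬H) = 0.29.
P(E) = 0.9·0.17 + 0.29·0.83 = 0.15300 + 0.24070 = 0.39370.
By Bayes' theorem, P(H|E) = 0.15300 / 0.39370 = 0.389.

P(H | E) ≈ 0.389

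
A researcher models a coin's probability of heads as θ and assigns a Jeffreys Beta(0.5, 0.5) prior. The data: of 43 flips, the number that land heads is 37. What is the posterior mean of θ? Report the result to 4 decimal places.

Posterior mean ≈ 0.8523

The binomial likelihood is conjugate to the Beta prior: with 37 successes and 6 failures, the posterior is Beta(0.5+37, 0.5+6) = Beta(37.5, 6.5).
E[θ | data] = 37.5/(37.5+6.5) = 0.8523.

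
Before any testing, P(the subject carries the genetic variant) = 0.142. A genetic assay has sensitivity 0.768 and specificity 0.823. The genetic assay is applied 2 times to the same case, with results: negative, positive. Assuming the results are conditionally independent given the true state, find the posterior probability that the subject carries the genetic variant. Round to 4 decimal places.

With H the event that the subject carries the genetic variant, the joint likelihood of the observed sequence is P(data|H) = 0.232·0.768 = 0.17818 and P(data|¬H) = 0.823·0.177 = 0.14567.
Bayes: P(H|data) = 0.142·0.17818 / (0.142·0.17818 + 0.858·0.14567) = 0.025301/0.15029 = 0.1684.

Posterior P(H) ≈ 0.1684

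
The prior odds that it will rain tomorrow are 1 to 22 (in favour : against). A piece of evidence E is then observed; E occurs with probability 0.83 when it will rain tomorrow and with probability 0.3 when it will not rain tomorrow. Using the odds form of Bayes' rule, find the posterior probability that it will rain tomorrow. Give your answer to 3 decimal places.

Prior odds = 1/22 = 0.045455.
Likelihood ratio for E = 0.83/0.3 = 2.7667.
Posterior odds = prior odds × LR = 0.12576.
Posterior probability = odds/(1+odds) = 0.12576/1.1258 = 0.112.

Posterior probability ≈ 0.112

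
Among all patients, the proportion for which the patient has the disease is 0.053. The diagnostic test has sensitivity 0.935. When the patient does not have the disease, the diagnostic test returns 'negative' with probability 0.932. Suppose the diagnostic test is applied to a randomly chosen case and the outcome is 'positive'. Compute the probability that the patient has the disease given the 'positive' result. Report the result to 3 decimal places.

P(H | E) ≈ 0.435

Let H be the event that the patient has the disease. P(H) = 0.053, so P(¬H) = 0.947. With E the 'positive' result, P(E|H) = 0.935 and P(E|¬H) = 0.068.
P(E) = 0.935·0.053 + 0.068·0.947 = 0.049555 + 0.064396 = 0.11395.
By Bayes' theorem, P(H|E) = 0.049555 / 0.11395 = 0.435.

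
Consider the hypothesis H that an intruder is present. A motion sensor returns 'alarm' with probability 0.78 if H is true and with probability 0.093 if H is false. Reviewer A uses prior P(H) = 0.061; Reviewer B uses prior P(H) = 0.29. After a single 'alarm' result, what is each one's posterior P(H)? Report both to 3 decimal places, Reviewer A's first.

P('+'|H) = 0.78, P('+'|¬H) = 0.093.
Reviewer A: numerator 0.78·0.061 = 0.047580; evidence = 0.047580+0.093·0.939 = 0.13491; posterior = 0.353.
Reviewer B: numerator 0.78·0.29 = 0.22620; evidence = 0.22620+0.093·0.71 = 0.29223; posterior = 0.774.

Reviewer A: 0.353; Reviewer B: 0.774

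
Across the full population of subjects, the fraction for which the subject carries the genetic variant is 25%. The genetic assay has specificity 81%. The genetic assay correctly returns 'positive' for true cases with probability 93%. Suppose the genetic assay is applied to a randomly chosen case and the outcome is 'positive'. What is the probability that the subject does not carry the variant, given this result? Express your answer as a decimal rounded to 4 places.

P(¬H | E) ≈ 0.3800

Write H for 'the subject carries the genetic variant'. Prior odds H:¬H = 0.25/0.75 = 0.33333. For the 'positive' outcome, the likelihood ratio is 0.93/0.19 = 4.8947.
Posterior odds = 0.33333 × 4.8947 = 1.6316, so P(H|E) = 1.6316/(1+1.6316) = 0.6200. Then P(¬H|E) = 1 − 0.6200 = 0.3800.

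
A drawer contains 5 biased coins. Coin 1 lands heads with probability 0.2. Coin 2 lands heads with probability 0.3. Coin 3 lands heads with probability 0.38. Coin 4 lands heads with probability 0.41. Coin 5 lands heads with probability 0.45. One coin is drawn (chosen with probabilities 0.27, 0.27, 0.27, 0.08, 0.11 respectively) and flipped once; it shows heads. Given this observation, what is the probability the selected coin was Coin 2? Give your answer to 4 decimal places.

Posterior probability ≈ 0.2532

P(heads|C1) = 0.2; P(heads|C2) = 0.3; P(heads|C3) = 0.38; P(heads|C4) = 0.41; P(heads|C5) = 0.45.
Prior × likelihood for each source: 0.27·0.2=0.05400, 0.27·0.3=0.08100, 0.27·0.38=0.1026, 0.08·0.41=0.03280, 0.11·0.45=0.04950. Summing gives P(heads) = 0.31990.
P(Coin 2 | heads) = 0.08100 / 0.31990 = 0.2532.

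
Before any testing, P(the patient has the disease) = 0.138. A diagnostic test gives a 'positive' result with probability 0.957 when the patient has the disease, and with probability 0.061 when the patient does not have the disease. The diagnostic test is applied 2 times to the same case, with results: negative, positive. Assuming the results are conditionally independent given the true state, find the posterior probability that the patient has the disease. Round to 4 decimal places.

With H the event that the patient has the disease, the joint likelihood of the observed sequence is P(data|H) = 0.043·0.957 = 0.041151 and P(data|¬H) = 0.939·0.061 = 0.057279.
Bayes: P(H|data) = 0.138·0.041151 / (0.138·0.041151 + 0.862·0.057279) = 0.0056788/0.055053 = 0.1032.

Posterior P(H) ≈ 0.1032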